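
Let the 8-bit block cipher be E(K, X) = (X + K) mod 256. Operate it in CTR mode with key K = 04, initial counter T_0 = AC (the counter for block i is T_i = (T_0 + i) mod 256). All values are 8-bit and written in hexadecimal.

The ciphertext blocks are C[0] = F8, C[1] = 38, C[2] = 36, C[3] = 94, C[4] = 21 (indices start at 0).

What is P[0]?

P[0] = 48

CTR decryption: S_i = E(K, T_i) where T_i is the counter for block i; P_i = C_i ⊕ S_i.
P[0]: T = AC, S = E(K, T) = B0; F8 ⊕ B0 = 48.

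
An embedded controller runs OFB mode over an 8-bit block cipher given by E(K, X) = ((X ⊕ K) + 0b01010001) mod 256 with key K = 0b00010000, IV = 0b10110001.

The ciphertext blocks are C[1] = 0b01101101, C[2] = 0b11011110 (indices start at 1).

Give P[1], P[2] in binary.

OFB decryption: S_i = E(K, S_{i−1}) with S_{0} = IV; P_i = C_i ⊕ S_i.
P[1]: S = E(K, 0b10110001) = 0b11110010; 0b01101101 ⊕ 0b11110010 = 0b10011111.
P[2]: S = E(K, 0b11110010) = 0b00110011; 0b11011110 ⊕ 0b00110011 = 0b11101101.

P[1] = 0b10011111, P[2] = 0b11101101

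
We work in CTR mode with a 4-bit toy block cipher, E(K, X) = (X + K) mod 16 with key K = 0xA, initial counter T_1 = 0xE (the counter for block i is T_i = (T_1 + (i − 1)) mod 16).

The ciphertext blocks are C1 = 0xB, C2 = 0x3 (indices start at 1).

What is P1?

P1 = 0x3

CTR decryption: S_i = E(K, T_i) where T_i is the counter for block i; P_i = C_i ⊕ S_i.
P1: T = 0xE, S = E(K, T) = 0x8; 0xB ⊕ 0x8 = 0x3.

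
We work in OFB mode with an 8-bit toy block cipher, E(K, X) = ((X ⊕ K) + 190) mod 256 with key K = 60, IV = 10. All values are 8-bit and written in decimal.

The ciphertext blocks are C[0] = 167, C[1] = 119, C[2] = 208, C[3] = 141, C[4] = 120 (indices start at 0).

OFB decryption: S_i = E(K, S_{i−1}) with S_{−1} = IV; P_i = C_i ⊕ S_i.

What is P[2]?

P[0]: S = E(K, 10) = 244; 167 ⊕ 244 = 83.
P[1]: S = E(K, 244) = 134; 119 ⊕ 134 = 241.
P[2]: S = E(K, 134) = 120; 208 ⊕ 120 = 168.

P[2] = 168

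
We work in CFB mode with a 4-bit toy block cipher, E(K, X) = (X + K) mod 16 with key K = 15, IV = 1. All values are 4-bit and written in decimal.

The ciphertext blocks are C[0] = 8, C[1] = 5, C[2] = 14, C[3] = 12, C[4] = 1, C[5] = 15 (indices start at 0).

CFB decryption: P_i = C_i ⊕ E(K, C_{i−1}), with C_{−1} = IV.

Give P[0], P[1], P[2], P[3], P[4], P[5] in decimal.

P[0] = 8, P[1] = 2, P[2] = 10, P[3] = 1, P[4] = 10, P[5] = 15

P[0]: E(K, 1) = 0; 8 ⊕ 0 = 8.
P[1]: E(K, 8) = 7; 5 ⊕ 7 = 2.
P[2]: E(K, 5) = 4; 14 ⊕ 4 = 10.
P[3]: E(K, 14) = 13; 12 ⊕ 13 = 1.
P[4]: E(K, 12) = 11; 1 ⊕ 11 = 10.
P[5]: E(K, 1) = 0; 15 ⊕ 0 = 15.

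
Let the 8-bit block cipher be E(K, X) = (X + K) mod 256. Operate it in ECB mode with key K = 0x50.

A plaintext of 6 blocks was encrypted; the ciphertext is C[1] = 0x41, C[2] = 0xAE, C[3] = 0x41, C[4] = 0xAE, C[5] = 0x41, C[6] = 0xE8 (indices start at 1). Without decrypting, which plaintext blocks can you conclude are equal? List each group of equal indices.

P[1] = P[3] = P[5]; P[2] = P[4]

ECB encrypts each block independently with the same key, so equal ciphertext blocks imply equal plaintext blocks.
C[1] = C[3] = C[5] = 0x41, so P[1] = P[3] = P[5].
C[2] = C[4] = 0xAE, so P[2] = P[4].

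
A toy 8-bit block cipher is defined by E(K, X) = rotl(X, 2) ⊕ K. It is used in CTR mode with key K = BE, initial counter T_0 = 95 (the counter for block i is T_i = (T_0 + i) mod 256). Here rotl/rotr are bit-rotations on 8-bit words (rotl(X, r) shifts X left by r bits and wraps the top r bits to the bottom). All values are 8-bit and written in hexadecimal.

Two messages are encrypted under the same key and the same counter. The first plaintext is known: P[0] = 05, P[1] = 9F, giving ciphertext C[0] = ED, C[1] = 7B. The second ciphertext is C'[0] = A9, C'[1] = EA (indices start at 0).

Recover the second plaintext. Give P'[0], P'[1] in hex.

P'[0] = 41, P'[1] = 0E

In CTR with a reused counter, both messages share the same keystream S_i, so C_i ⊕ C'_i = P_i ⊕ P'_i and thus P'_i = P_i ⊕ C_i ⊕ C'_i.
P'[0]: 05 ⊕ ED ⊕ A9 = 41.
P'[1]: 9F ⊕ 7B ⊕ EA = 0E.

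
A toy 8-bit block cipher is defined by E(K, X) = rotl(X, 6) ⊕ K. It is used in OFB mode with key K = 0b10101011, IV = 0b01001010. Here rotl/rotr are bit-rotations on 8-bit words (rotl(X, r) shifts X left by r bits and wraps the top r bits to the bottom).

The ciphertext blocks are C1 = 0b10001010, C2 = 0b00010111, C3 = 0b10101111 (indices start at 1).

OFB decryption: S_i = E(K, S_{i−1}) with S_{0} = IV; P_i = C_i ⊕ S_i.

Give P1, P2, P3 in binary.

P1: S = E(K, 0b01001010) = 0b00111001; 0b10001010 ⊕ 0b00111001 = 0b10110011.
P2: S = E(K, 0b00111001) = 0b11100101; 0b00010111 ⊕ 0b11100101 = 0b11110010.
P3: S = E(K, 0b11100101) = 0b11010010; 0b10101111 ⊕ 0b11010010 = 0b01111101.

P1 = 0b10110011, P2 = 0b11110010, P3 = 0b01111101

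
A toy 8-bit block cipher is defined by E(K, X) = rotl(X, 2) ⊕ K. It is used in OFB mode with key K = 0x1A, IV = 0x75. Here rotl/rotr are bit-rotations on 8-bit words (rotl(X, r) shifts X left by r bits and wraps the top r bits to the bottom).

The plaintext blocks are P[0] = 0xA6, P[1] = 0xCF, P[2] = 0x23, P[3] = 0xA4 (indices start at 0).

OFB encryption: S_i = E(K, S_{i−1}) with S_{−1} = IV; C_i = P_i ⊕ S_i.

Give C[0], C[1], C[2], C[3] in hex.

C[0] = 0x69, C[1] = 0xEA, C[2] = 0xAD, C[3] = 0x84

C[0]: S = E(K, 0x75) = 0xCF; 0xA6 ⊕ 0xCF = 0x69.
C[1]: S = E(K, 0xCF) = 0x25; 0xCF ⊕ 0x25 = 0xEA.
C[2]: S = E(K, 0x25) = 0x8E; 0x23 ⊕ 0x8E = 0xAD.
C[3]: S = E(K, 0x8E) = 0x20; 0xA4 ⊕ 0x20 = 0x84.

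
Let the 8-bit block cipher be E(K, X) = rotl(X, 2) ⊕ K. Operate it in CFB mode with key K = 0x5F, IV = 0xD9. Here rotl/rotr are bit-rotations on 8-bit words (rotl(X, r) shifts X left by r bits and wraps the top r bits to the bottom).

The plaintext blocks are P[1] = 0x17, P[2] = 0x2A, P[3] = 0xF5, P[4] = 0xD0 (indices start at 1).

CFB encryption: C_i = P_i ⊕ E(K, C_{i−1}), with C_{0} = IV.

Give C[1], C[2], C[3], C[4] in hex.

C[1] = 0x2F, C[2] = 0xC9, C[3] = 0x8D, C[4] = 0xB9

C[1]: E(K, 0xD9) = 0x38; 0x17 ⊕ 0x38 = 0x2F.
C[2]: E(K, 0x2F) = 0xE3; 0x2A ⊕ 0xE3 = 0xC9.
C[3]: E(K, 0xC9) = 0x78; 0xF5 ⊕ 0x78 = 0x8D.
C[4]: E(K, 0x8D) = 0x69; 0xD0 ⊕ 0x69 = 0xB9.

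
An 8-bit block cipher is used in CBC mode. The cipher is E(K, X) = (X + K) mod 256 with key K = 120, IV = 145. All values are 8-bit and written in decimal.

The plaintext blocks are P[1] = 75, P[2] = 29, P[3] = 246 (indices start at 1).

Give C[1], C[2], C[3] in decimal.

CBC encryption: C_i = E(K, P_i ⊕ C_{i−1}), with C_{0} = IV.
C[1]: P[1] ⊕ 145 = 218; E(K, 218) = 82.
C[2]: P[2] ⊕ 82 = 79; E(K, 79) = 199.
C[3]: P[3] ⊕ 199 = 49; E(K, 49) = 169.

C[1] = 82, C[2] = 199, C[3] = 169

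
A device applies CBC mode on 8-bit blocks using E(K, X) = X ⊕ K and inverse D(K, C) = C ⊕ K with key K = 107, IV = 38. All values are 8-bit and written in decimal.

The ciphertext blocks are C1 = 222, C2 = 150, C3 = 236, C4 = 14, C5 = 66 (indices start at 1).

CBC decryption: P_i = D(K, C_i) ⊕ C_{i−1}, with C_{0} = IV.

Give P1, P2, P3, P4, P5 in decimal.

P1: D(K, 222) = 181; 181 ⊕ 38 = 147.
P2: D(K, 150) = 253; 253 ⊕ 222 = 35.
P3: D(K, 236) = 135; 135 ⊕ 150 = 17.
P4: D(K, 14) = 101; 101 ⊕ 236 = 137.
P5: D(K, 66) = 41; 41 ⊕ 14 = 39.

P1 = 147, P2 = 35, P3 = 17, P4 = 137, P5 = 39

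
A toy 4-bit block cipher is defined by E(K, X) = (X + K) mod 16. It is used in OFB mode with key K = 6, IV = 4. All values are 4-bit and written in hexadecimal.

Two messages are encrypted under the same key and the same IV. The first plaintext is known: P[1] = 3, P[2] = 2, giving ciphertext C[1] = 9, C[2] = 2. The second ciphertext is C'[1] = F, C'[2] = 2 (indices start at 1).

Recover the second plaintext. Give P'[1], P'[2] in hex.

P'[1] = 5, P'[2] = 2

In OFB with a reused IV, both messages share the same keystream S_i, so C_i ⊕ C'_i = P_i ⊕ P'_i and thus P'_i = P_i ⊕ C_i ⊕ C'_i.
P'[1]: 3 ⊕ 9 ⊕ F = 5.
P'[2]: 2 ⊕ 2 ⊕ 2 = 2.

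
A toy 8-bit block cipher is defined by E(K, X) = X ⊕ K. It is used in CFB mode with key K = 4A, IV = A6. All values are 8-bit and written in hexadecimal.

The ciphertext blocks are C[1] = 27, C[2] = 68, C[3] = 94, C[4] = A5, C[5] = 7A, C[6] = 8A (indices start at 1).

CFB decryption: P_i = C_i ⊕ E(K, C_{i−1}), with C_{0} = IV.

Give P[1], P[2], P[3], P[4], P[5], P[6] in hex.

P[1]: E(K, A6) = EC; 27 ⊕ EC = CB.
P[2]: E(K, 27) = 6D; 68 ⊕ 6D = 05.
P[3]: E(K, 68) = 22; 94 ⊕ 22 = B6.
P[4]: E(K, 94) = DE; A5 ⊕ DE = 7B.
P[5]: E(K, A5) = EF; 7A ⊕ EF = 95.
P[6]: E(K, 7A) = 30; 8A ⊕ 30 = BA.

P[1] = CB, P[2] = 05, P[3] = B6, P[4] = 7B, P[5] = 95, P[6] = BA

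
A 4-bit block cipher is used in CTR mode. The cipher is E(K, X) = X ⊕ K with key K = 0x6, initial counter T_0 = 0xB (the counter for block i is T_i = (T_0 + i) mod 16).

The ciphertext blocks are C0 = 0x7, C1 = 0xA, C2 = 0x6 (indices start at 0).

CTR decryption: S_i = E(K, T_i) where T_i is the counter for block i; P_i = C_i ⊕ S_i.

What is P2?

P2: T = 0xD, S = E(K, T) = 0xB; 0x6 ⊕ 0xB = 0xD.

P2 = 0xD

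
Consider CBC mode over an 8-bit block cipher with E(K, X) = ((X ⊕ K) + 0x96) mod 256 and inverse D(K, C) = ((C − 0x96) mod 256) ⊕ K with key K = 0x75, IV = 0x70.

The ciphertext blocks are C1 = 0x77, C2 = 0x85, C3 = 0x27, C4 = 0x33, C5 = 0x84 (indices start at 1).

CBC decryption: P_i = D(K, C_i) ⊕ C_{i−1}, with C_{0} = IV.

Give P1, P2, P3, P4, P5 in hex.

P1: D(K, 0x77) = 0x94; 0x94 ⊕ 0x70 = 0xE4.
P2: D(K, 0x85) = 0x9A; 0x9A ⊕ 0x77 = 0xED.
P3: D(K, 0x27) = 0xE4; 0xE4 ⊕ 0x85 = 0x61.
P4: D(K, 0x33) = 0xE8; 0xE8 ⊕ 0x27 = 0xCF.
P5: D(K, 0x84) = 0x9B; 0x9B ⊕ 0x33 = 0xA8.

P1 = 0xE4, P2 = 0xED, P3 = 0x61, P4 = 0xCF, P5 = 0xA8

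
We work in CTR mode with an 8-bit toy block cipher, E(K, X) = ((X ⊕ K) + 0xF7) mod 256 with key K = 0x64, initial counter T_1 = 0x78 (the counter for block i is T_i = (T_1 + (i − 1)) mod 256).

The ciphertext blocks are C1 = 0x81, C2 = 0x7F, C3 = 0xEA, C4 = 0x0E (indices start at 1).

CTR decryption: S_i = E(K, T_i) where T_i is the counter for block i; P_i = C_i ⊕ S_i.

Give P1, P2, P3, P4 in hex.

P1 = 0x92, P2 = 0x6B, P3 = 0xFF, P4 = 0x18

P1: T = 0x78, S = E(K, T) = 0x13; 0x81 ⊕ 0x13 = 0x92.
P2: T = 0x79, S = E(K, T) = 0x14; 0x7F ⊕ 0x14 = 0x6B.
P3: T = 0x7A, S = E(K, T) = 0x15; 0xEA ⊕ 0x15 = 0xFF.
P4: T = 0x7B, S = E(K, T) = 0x16; 0x0E ⊕ 0x16 = 0x18.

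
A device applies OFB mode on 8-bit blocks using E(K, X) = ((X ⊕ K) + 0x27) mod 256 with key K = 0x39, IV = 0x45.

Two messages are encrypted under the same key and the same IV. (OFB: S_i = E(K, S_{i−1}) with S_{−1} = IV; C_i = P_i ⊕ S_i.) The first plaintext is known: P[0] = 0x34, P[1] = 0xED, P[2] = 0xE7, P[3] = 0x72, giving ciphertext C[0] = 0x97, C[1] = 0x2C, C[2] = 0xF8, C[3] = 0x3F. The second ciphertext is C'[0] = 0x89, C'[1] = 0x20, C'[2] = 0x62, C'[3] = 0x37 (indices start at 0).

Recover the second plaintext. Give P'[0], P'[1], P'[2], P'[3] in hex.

P'[0] = 0x2A, P'[1] = 0xE1, P'[2] = 0x7D, P'[3] = 0x7A

In OFB with a reused IV, both messages share the same keystream S_i, so C_i ⊕ C'_i = P_i ⊕ P'_i and thus P'_i = P_i ⊕ C_i ⊕ C'_i.
P'[0]: 0x34 ⊕ 0x97 ⊕ 0x89 = 0x2A.
P'[1]: 0xED ⊕ 0x2C ⊕ 0x20 = 0xE1.
P'[2]: 0xE7 ⊕ 0xF8 ⊕ 0x62 = 0x7D.
P'[3]: 0x72 ⊕ 0x3F ⊕ 0x37 = 0x7A.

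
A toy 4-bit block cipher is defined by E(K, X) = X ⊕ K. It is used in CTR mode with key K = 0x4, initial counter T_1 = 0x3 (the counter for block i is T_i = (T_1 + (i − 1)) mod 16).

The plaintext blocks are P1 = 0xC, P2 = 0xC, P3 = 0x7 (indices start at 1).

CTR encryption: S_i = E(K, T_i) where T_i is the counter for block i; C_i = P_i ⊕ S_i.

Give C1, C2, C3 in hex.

C1: T = 0x3, S = E(K, T) = 0x7; 0xC ⊕ 0x7 = 0xB.
C2: T = 0x4, S = E(K, T) = 0x0; 0xC ⊕ 0x0 = 0xC.
C3: T = 0x5, S = E(K, T) = 0x1; 0x7 ⊕ 0x1 = 0x6.

C1 = 0xB, C2 = 0xC, C3 = 0x6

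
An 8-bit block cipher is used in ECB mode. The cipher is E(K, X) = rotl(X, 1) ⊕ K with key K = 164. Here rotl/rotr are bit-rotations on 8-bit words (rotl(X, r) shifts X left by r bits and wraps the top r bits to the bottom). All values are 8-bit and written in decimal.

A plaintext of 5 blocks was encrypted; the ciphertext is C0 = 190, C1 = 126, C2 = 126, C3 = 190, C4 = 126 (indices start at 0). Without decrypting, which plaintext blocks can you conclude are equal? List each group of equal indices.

P0 = P3; P1 = P2 = P4

ECB encrypts each block independently with the same key, so equal ciphertext blocks imply equal plaintext blocks.
C0 = C3 = 190, so P0 = P3.
C1 = C2 = C4 = 126, so P1 = P2 = P4.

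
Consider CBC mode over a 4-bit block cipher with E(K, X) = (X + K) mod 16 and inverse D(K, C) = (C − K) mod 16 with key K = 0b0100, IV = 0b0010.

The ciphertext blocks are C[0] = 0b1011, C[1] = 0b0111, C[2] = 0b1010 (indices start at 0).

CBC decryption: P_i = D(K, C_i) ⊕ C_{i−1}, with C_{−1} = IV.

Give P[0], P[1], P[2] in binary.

P[0]: D(K, 0b1011) = 0b0111; 0b0111 ⊕ 0b0010 = 0b0101.
P[1]: D(K, 0b0111) = 0b0011; 0b0011 ⊕ 0b1011 = 0b1000.
P[2]: D(K, 0b1010) = 0b0110; 0b0110 ⊕ 0b0111 = 0b0001.

P[0] = 0b0101, P[1] = 0b1000, P[2] = 0b0001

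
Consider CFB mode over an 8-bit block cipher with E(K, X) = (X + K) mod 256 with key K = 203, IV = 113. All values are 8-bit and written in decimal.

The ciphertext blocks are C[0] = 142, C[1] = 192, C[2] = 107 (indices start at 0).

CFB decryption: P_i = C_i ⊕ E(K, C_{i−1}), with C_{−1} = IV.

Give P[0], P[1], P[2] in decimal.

P[0]: E(K, 113) = 60; 142 ⊕ 60 = 178.
P[1]: E(K, 142) = 89; 192 ⊕ 89 = 153.
P[2]: E(K, 192) = 139; 107 ⊕ 139 = 224.

P[0] = 178, P[1] = 153, P[2] = 224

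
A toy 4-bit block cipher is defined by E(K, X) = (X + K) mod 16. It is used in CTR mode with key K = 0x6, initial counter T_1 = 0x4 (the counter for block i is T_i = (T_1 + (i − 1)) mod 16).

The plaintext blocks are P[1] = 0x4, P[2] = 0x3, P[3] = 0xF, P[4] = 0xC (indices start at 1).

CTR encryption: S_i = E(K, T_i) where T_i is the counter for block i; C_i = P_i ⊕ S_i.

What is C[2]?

C[1]: T = 0x4, S = E(K, T) = 0xA; 0x4 ⊕ 0xA = 0xE.
C[2]: T = 0x5, S = E(K, T) = 0xB; 0x3 ⊕ 0xB = 0x8.

C[2] = 0x8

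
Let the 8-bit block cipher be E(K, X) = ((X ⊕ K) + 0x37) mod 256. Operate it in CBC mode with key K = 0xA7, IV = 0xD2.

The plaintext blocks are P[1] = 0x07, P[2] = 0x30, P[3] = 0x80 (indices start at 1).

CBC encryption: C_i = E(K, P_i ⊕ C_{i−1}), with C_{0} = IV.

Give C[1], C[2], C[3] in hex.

C[1] = 0xA9, C[2] = 0x75, C[3] = 0x89

C[1]: P[1] ⊕ 0xD2 = 0xD5; E(K, 0xD5) = 0xA9.
C[2]: P[2] ⊕ 0xA9 = 0x99; E(K, 0x99) = 0x75.
C[3]: P[3] ⊕ 0x75 = 0xF5; E(K, 0xF5) = 0x89.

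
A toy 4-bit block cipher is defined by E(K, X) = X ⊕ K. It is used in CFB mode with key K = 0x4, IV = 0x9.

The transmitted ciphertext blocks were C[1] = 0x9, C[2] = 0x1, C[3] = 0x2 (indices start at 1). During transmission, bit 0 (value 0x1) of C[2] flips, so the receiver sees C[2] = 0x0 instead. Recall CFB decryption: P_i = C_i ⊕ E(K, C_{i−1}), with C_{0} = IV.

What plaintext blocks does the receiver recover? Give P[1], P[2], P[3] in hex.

Only C[2] changed, to 0x0. In CFB, a change in C_i flips the same bit in P_i and garbles P_{i+1}. Decrypting the received ciphertext:
P[1]: E(K, 0x9) = 0xD; 0x9 ⊕ 0xD = 0x4.
P[2]: E(K, 0x9) = 0xD; 0x0 ⊕ 0xD = 0xD.
P[3]: E(K, 0x0) = 0x4; 0x2 ⊕ 0x4 = 0x6.
Blocks that differ from the original plaintext: P[2], P[3].

P[1] = 0x4, P[2] = 0xD, P[3] = 0x6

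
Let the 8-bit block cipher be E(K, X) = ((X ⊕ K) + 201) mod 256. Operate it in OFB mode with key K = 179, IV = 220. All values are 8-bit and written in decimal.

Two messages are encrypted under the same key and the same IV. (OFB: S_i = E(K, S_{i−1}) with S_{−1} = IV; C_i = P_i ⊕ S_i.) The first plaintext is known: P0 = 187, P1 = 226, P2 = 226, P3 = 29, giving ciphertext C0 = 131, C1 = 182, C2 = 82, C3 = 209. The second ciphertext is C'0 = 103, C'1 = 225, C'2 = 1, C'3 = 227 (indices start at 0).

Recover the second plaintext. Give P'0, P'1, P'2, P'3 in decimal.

P'0 = 95, P'1 = 181, P'2 = 177, P'3 = 47

In OFB with a reused IV, both messages share the same keystream S_i, so C_i ⊕ C'_i = P_i ⊕ P'_i and thus P'_i = P_i ⊕ C_i ⊕ C'_i.
P'0: 187 ⊕ 131 ⊕ 103 = 95.
P'1: 226 ⊕ 182 ⊕ 225 = 181.
P'2: 226 ⊕ 82 ⊕ 1 = 177.
P'3: 29 ⊕ 209 ⊕ 227 = 47.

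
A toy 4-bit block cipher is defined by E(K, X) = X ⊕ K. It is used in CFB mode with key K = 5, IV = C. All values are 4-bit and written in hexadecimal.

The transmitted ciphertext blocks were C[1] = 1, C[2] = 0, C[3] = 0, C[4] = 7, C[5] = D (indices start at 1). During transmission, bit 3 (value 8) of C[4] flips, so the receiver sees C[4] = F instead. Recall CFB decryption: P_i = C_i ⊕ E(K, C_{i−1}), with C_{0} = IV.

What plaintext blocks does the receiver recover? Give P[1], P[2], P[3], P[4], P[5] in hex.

Only C[4] changed, to F. In CFB, a change in C_i flips the same bit in P_i and garbles P_{i+1}. Decrypting the received ciphertext:
P[1]: E(K, C) = 9; 1 ⊕ 9 = 8.
P[2]: E(K, 1) = 4; 0 ⊕ 4 = 4.
P[3]: E(K, 0) = 5; 0 ⊕ 5 = 5.
P[4]: E(K, 0) = 5; F ⊕ 5 = A.
P[5]: E(K, F) = A; D ⊕ A = 7.
Blocks that differ from the original plaintext: P[4], P[5].

P[1] = 8, P[2] = 4, P[3] = 5, P[4] = A, P[5] = 7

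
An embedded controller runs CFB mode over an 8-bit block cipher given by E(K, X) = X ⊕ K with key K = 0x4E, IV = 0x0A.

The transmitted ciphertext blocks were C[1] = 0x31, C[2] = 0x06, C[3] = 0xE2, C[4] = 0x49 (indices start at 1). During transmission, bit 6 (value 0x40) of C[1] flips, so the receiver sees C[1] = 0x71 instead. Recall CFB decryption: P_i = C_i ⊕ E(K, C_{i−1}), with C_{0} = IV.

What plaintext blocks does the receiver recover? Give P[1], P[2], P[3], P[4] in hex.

P[1] = 0x35, P[2] = 0x39, P[3] = 0xAA, P[4] = 0xE5

Only C[1] changed, to 0x71. In CFB, a change in C_i flips the same bit in P_i and garbles P_{i+1}. Decrypting the received ciphertext:
P[1]: E(K, 0x0A) = 0x44; 0x71 ⊕ 0x44 = 0x35.
P[2]: E(K, 0x71) = 0x3F; 0x06 ⊕ 0x3F = 0x39.
P[3]: E(K, 0x06) = 0x48; 0xE2 ⊕ 0x48 = 0xAA.
P[4]: E(K, 0xE2) = 0xAC; 0x49 ⊕ 0xAC = 0xE5.
Blocks that differ from the original plaintext: P[1], P[2].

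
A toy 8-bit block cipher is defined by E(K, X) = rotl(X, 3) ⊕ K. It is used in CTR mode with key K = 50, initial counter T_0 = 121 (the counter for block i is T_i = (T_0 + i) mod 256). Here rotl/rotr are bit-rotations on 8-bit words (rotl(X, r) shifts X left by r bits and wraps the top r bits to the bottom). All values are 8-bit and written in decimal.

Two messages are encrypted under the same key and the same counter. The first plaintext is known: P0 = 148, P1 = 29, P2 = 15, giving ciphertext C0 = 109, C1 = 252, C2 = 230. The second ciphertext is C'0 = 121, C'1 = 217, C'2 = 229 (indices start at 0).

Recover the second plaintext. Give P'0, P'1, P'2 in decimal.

P'0 = 128, P'1 = 56, P'2 = 12

In CTR with a reused counter, both messages share the same keystream S_i, so C_i ⊕ C'_i = P_i ⊕ P'_i and thus P'_i = P_i ⊕ C_i ⊕ C'_i.
P'0: 148 ⊕ 109 ⊕ 121 = 128.
P'1: 29 ⊕ 252 ⊕ 217 = 56.
P'2: 15 ⊕ 230 ⊕ 229 = 12.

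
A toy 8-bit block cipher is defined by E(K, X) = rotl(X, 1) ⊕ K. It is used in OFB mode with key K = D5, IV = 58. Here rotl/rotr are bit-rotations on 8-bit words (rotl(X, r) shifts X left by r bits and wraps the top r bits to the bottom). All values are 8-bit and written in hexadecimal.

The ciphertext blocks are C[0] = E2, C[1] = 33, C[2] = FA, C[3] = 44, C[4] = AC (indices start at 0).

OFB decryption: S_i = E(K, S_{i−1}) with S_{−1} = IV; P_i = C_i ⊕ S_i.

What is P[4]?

P[4] = 7D

P[0]: S = E(K, 58) = 65; E2 ⊕ 65 = 87.
P[1]: S = E(K, 65) = 1F; 33 ⊕ 1F = 2C.
P[2]: S = E(K, 1F) = EB; FA ⊕ EB = 11.
P[3]: S = E(K, EB) = 02; 44 ⊕ 02 = 46.
P[4]: S = E(K, 02) = D1; AC ⊕ D1 = 7D.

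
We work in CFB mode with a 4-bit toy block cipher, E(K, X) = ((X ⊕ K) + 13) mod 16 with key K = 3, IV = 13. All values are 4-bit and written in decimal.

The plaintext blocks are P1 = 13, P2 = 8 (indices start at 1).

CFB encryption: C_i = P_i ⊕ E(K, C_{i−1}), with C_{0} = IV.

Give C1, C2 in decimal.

C1 = 6, C2 = 10

C1: E(K, 13) = 11; 13 ⊕ 11 = 6.
C2: E(K, 6) = 2; 8 ⊕ 2 = 10.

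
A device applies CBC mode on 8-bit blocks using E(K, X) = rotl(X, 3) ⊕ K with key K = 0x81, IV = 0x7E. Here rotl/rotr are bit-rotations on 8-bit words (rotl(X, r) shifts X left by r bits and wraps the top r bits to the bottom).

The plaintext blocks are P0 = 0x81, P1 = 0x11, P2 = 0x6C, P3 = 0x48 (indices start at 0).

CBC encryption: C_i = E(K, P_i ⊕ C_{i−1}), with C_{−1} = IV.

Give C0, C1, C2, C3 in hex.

C0: P0 ⊕ 0x7E = 0xFF; E(K, 0xFF) = 0x7E.
C1: P1 ⊕ 0x7E = 0x6F; E(K, 0x6F) = 0xFA.
C2: P2 ⊕ 0xFA = 0x96; E(K, 0x96) = 0x35.
C3: P3 ⊕ 0x35 = 0x7D; E(K, 0x7D) = 0x6A.

C0 = 0x7E, C1 = 0xFA, C2 = 0x35, C3 = 0x6A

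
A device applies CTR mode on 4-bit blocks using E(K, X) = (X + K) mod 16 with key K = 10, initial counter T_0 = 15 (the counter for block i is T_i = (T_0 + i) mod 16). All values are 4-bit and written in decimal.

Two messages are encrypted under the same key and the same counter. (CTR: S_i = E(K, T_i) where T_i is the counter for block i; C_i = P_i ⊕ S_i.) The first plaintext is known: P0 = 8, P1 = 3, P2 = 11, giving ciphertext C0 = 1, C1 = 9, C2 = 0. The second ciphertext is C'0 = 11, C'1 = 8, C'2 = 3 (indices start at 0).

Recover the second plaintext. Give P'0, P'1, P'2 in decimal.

P'0 = 2, P'1 = 2, P'2 = 8

In CTR with a reused counter, both messages share the same keystream S_i, so C_i ⊕ C'_i = P_i ⊕ P'_i and thus P'_i = P_i ⊕ C_i ⊕ C'_i.
P'0: 8 ⊕ 1 ⊕ 11 = 2.
P'1: 3 ⊕ 9 ⊕ 8 = 2.
P'2: 11 ⊕ 0 ⊕ 3 = 8.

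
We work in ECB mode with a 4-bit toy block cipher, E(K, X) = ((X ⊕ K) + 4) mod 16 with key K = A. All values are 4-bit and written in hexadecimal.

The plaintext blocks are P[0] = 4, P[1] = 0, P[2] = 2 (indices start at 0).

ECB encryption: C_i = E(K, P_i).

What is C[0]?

C[0]: E(K, 4) = 2.

C[0] = 2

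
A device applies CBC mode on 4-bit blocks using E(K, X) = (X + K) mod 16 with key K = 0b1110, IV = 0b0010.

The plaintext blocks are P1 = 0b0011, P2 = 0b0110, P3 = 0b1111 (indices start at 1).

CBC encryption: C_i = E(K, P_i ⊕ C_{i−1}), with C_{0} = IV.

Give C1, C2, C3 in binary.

C1: P1 ⊕ 0b0010 = 0b0001; E(K, 0b0001) = 0b1111.
C2: P2 ⊕ 0b1111 = 0b1001; E(K, 0b1001) = 0b0111.
C3: P3 ⊕ 0b0111 = 0b1000; E(K, 0b1000) = 0b0110.

C1 = 0b1111, C2 = 0b0111, C3 = 0b0110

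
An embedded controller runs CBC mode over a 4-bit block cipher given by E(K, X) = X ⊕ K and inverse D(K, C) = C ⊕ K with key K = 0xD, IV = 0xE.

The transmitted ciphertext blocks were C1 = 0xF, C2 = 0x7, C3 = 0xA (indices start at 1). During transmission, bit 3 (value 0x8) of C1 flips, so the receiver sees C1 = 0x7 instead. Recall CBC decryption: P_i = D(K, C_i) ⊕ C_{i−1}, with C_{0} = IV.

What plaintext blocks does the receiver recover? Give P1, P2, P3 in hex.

P1 = 0x4, P2 = 0xD, P3 = 0x0

Only C1 changed, to 0x7. In CBC, a change in C_i garbles P_i and flips the same bit in P_{i+1}. Decrypting the received ciphertext:
P1: D(K, 0x7) = 0xA; 0xA ⊕ 0xE = 0x4.
P2: D(K, 0x7) = 0xA; 0xA ⊕ 0x7 = 0xD.
P3: D(K, 0xA) = 0x7; 0x7 ⊕ 0x7 = 0x0.
Blocks that differ from the original plaintext: P1, P2.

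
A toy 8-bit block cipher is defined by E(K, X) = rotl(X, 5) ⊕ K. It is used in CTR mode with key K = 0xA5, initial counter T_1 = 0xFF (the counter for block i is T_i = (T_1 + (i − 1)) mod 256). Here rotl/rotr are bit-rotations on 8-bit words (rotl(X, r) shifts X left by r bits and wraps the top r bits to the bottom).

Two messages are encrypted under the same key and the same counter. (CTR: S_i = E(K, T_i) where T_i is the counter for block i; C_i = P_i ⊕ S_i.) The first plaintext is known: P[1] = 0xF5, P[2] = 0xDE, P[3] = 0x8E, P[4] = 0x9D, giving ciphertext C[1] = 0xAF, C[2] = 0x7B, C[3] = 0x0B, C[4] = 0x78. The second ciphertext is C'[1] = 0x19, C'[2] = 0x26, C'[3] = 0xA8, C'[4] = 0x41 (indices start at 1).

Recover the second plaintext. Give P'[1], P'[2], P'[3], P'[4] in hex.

In CTR with a reused counter, both messages share the same keystream S_i, so C_i ⊕ C'_i = P_i ⊕ P'_i and thus P'_i = P_i ⊕ C_i ⊕ C'_i.
P'[1]: 0xF5 ⊕ 0xAF ⊕ 0x19 = 0x43.
P'[2]: 0xDE ⊕ 0x7B ⊕ 0x26 = 0x83.
P'[3]: 0x8E ⊕ 0x0B ⊕ 0xA8 = 0x2D.
P'[4]: 0x9D ⊕ 0x78 ⊕ 0x41 = 0xA4.

P'[1] = 0x43, P'[2] = 0x83, P'[3] = 0x2D, P'[4] = 0xA4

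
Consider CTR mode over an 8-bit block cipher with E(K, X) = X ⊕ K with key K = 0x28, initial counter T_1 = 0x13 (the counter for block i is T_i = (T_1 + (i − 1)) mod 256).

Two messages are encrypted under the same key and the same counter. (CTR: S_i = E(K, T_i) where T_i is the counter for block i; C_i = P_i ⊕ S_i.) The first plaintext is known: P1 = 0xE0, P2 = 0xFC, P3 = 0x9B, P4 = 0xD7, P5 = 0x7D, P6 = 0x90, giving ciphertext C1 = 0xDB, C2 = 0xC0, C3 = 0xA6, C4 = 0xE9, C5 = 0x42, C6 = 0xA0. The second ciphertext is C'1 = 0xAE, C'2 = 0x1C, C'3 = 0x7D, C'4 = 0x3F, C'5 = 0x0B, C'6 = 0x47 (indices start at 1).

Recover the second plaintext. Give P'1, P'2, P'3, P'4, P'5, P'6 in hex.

P'1 = 0x95, P'2 = 0x20, P'3 = 0x40, P'4 = 0x01, P'5 = 0x34, P'6 = 0x77

In CTR with a reused counter, both messages share the same keystream S_i, so C_i ⊕ C'_i = P_i ⊕ P'_i and thus P'_i = P_i ⊕ C_i ⊕ C'_i.
P'1: 0xE0 ⊕ 0xDB ⊕ 0xAE = 0x95.
P'2: 0xFC ⊕ 0xC0 ⊕ 0x1C = 0x20.
P'3: 0x9B ⊕ 0xA6 ⊕ 0x7D = 0x40.
P'4: 0xD7 ⊕ 0xE9 ⊕ 0x3F = 0x01.
P'5: 0x7D ⊕ 0x42 ⊕ 0x0B = 0x34.
P'6: 0x90 ⊕ 0xA0 ⊕ 0x47 = 0x77.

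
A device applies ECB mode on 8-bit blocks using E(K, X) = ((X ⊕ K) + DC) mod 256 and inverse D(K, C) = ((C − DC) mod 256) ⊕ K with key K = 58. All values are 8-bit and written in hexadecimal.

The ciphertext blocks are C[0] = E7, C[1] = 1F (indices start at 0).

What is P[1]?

P[1] = 1B

ECB decryption: P_i = D(K, C_i).
P[1]: D(K, 1F) = 1B.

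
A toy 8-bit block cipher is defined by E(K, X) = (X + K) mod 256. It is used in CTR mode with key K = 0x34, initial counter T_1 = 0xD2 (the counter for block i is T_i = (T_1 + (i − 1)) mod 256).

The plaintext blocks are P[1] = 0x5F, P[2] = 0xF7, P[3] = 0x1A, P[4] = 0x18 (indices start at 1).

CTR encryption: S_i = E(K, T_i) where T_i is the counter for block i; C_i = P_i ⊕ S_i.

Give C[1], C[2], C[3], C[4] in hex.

C[1] = 0x59, C[2] = 0xF0, C[3] = 0x12, C[4] = 0x11

C[1]: T = 0xD2, S = E(K, T) = 0x06; 0x5F ⊕ 0x06 = 0x59.
C[2]: T = 0xD3, S = E(K, T) = 0x07; 0xF7 ⊕ 0x07 = 0xF0.
C[3]: T = 0xD4, S = E(K, T) = 0x08; 0x1A ⊕ 0x08 = 0x12.
C[4]: T = 0xD5, S = E(K, T) = 0x09; 0x18 ⊕ 0x09 = 0x11.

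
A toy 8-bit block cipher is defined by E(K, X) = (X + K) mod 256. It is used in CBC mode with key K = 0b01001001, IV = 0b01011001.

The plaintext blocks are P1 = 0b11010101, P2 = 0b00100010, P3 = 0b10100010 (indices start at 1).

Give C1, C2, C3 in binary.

CBC encryption: C_i = E(K, P_i ⊕ C_{i−1}), with C_{0} = IV.
C1: P1 ⊕ 0b01011001 = 0b10001100; E(K, 0b10001100) = 0b11010101.
C2: P2 ⊕ 0b11010101 = 0b11110111; E(K, 0b11110111) = 0b01000000.
C3: P3 ⊕ 0b01000000 = 0b11100010; E(K, 0b11100010) = 0b00101011.

C1 = 0b11010101, C2 = 0b01000000, C3 = 0b00101011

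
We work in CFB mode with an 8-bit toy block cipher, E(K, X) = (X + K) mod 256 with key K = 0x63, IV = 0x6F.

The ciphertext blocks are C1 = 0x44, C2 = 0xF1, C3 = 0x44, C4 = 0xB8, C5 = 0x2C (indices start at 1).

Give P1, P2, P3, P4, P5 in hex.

CFB decryption: P_i = C_i ⊕ E(K, C_{i−1}), with C_{0} = IV.
P1: E(K, 0x6F) = 0xD2; 0x44 ⊕ 0xD2 = 0x96.
P2: E(K, 0x44) = 0xA7; 0xF1 ⊕ 0xA7 = 0x56.
P3: E(K, 0xF1) = 0x54; 0x44 ⊕ 0x54 = 0x10.
P4: E(K, 0x44) = 0xA7; 0xB8 ⊕ 0xA7 = 0x1F.
P5: E(K, 0xB8) = 0x1B; 0x2C ⊕ 0x1B = 0x37.

P1 = 0x96, P2 = 0x56, P3 = 0x10, P4 = 0x1F, P5 = 0x37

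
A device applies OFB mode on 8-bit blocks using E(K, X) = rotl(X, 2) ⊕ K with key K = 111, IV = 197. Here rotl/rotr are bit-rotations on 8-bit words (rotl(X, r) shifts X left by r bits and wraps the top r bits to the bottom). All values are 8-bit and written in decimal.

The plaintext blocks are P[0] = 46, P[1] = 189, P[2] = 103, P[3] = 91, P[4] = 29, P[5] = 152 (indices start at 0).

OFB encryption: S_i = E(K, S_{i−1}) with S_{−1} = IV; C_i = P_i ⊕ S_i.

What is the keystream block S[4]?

C[0]: S = E(K, 197) = 120; 46 ⊕ 120 = 86.
C[1]: S = E(K, 120) = 142; 189 ⊕ 142 = 51.
C[2]: S = E(K, 142) = 85; 103 ⊕ 85 = 50.
C[3]: S = E(K, 85) = 58; 91 ⊕ 58 = 97.
C[4]: S = E(K, 58) = 135; 29 ⊕ 135 = 154.
So S[4] = 135.

135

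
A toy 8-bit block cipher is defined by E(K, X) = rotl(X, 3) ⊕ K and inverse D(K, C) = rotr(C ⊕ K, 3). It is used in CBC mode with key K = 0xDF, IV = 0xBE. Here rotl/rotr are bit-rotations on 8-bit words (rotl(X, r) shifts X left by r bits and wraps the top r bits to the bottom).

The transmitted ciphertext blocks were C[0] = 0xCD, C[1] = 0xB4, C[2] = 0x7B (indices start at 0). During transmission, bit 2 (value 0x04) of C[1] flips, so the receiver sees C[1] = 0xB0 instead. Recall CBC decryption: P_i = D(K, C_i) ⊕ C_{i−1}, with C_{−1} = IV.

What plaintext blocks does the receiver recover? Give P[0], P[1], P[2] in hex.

P[0] = 0xFC, P[1] = 0x20, P[2] = 0x24

Only C[1] changed, to 0xB0. In CBC, a change in C_i garbles P_i and flips the same bit in P_{i+1}. Decrypting the received ciphertext:
P[0]: D(K, 0xCD) = 0x42; 0x42 ⊕ 0xBE = 0xFC.
P[1]: D(K, 0xB0) = 0xED; 0xED ⊕ 0xCD = 0x20.
P[2]: D(K, 0x7B) = 0x94; 0x94 ⊕ 0xB0 = 0x24.
Blocks that differ from the original plaintext: P[1], P[2].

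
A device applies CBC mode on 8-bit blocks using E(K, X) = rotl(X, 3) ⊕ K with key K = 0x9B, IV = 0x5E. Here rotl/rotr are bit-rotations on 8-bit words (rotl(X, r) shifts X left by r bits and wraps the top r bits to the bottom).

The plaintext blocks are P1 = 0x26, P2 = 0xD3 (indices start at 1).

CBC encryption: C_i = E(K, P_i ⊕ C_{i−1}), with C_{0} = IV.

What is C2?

C2 = 0xC7

C1: P1 ⊕ 0x5E = 0x78; E(K, 0x78) = 0x58.
C2: P2 ⊕ 0x58 = 0x8B; E(K, 0x8B) = 0xC7.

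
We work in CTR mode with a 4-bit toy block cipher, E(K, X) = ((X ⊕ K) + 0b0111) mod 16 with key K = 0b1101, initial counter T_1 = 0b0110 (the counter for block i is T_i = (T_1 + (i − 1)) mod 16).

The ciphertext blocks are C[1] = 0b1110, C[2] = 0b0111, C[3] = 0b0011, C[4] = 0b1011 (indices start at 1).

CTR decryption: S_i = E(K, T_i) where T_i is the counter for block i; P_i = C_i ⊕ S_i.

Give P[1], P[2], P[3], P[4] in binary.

P[1] = 0b1100, P[2] = 0b0110, P[3] = 0b1111, P[4] = 0b0000

P[1]: T = 0b0110, S = E(K, T) = 0b0010; 0b1110 ⊕ 0b0010 = 0b1100.
P[2]: T = 0b0111, S = E(K, T) = 0b0001; 0b0111 ⊕ 0b0001 = 0b0110.
P[3]: T = 0b1000, S = E(K, T) = 0b1100; 0b0011 ⊕ 0b1100 = 0b1111.
P[4]: T = 0b1001, S = E(K, T) = 0b1011; 0b1011 ⊕ 0b1011 = 0b0000.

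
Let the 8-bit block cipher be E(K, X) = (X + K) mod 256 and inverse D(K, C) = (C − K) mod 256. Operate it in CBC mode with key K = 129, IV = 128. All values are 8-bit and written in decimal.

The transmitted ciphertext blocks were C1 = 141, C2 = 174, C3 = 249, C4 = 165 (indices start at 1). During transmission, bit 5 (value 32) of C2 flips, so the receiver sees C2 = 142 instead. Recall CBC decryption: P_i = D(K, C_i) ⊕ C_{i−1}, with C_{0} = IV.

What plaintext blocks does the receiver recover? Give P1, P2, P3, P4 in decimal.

P1 = 140, P2 = 128, P3 = 246, P4 = 221

Only C2 changed, to 142. In CBC, a change in C_i garbles P_i and flips the same bit in P_{i+1}. Decrypting the received ciphertext:
P1: D(K, 141) = 12; 12 ⊕ 128 = 140.
P2: D(K, 142) = 13; 13 ⊕ 141 = 128.
P3: D(K, 249) = 120; 120 ⊕ 142 = 246.
P4: D(K, 165) = 36; 36 ⊕ 249 = 221.
Blocks that differ from the original plaintext: P2, P3.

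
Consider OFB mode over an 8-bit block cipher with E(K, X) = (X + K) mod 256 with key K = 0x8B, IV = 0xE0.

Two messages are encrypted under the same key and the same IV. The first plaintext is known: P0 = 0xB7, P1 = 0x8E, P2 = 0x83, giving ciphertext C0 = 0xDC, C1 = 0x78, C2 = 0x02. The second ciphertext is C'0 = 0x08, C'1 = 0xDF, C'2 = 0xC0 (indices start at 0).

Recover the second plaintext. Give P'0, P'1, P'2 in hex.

P'0 = 0x63, P'1 = 0x29, P'2 = 0x41

In OFB with a reused IV, both messages share the same keystream S_i, so C_i ⊕ C'_i = P_i ⊕ P'_i and thus P'_i = P_i ⊕ C_i ⊕ C'_i.
P'0: 0xB7 ⊕ 0xDC ⊕ 0x08 = 0x63.
P'1: 0x8E ⊕ 0x78 ⊕ 0xDF = 0x29.
P'2: 0x83 ⊕ 0x02 ⊕ 0xC0 = 0x41.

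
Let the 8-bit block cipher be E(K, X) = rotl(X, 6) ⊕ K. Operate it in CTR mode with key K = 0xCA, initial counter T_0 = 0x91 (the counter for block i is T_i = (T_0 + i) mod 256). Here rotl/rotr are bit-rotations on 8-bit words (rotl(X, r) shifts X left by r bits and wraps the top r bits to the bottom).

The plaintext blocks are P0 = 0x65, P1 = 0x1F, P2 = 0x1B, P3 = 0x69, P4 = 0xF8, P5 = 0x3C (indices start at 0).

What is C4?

C4 = 0x57

CTR encryption: S_i = E(K, T_i) where T_i is the counter for block i; C_i = P_i ⊕ S_i.
C0: T = 0x91, S = E(K, T) = 0xAE; 0x65 ⊕ 0xAE = 0xCB.
C1: T = 0x92, S = E(K, T) = 0x6E; 0x1F ⊕ 0x6E = 0x71.
C2: T = 0x93, S = E(K, T) = 0x2E; 0x1B ⊕ 0x2E = 0x35.
C3: T = 0x94, S = E(K, T) = 0xEF; 0x69 ⊕ 0xEF = 0x86.
C4: T = 0x95, S = E(K, T) = 0xAF; 0xF8 ⊕ 0xAF = 0x57.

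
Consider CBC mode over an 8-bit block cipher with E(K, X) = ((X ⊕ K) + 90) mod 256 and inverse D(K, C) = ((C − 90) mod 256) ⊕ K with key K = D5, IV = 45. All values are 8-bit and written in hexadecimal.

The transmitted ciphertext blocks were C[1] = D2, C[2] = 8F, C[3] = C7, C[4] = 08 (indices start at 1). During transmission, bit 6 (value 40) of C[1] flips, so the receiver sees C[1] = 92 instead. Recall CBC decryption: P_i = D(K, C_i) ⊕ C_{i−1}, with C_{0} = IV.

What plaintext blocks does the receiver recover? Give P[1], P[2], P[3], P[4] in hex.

P[1] = 92, P[2] = B8, P[3] = 6D, P[4] = 6A

Only C[1] changed, to 92. In CBC, a change in C_i garbles P_i and flips the same bit in P_{i+1}. Decrypting the received ciphertext:
P[1]: D(K, 92) = D7; D7 ⊕ 45 = 92.
P[2]: D(K, 8F) = 2A; 2A ⊕ 92 = B8.
P[3]: D(K, C7) = E2; E2 ⊕ 8F = 6D.
P[4]: D(K, 08) = AD; AD ⊕ C7 = 6A.
Blocks that differ from the original plaintext: P[1], P[2].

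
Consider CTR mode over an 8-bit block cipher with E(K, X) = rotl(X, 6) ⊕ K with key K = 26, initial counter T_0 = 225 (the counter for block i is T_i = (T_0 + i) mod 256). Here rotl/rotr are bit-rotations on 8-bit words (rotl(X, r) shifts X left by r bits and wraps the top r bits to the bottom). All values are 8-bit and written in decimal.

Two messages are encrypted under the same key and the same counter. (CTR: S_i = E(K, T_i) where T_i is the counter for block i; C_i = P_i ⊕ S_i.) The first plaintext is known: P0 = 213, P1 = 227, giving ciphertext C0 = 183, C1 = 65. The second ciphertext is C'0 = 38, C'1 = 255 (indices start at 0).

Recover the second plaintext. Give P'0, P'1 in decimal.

P'0 = 68, P'1 = 93

In CTR with a reused counter, both messages share the same keystream S_i, so C_i ⊕ C'_i = P_i ⊕ P'_i and thus P'_i = P_i ⊕ C_i ⊕ C'_i.
P'0: 213 ⊕ 183 ⊕ 38 = 68.
P'1: 227 ⊕ 65 ⊕ 255 = 93.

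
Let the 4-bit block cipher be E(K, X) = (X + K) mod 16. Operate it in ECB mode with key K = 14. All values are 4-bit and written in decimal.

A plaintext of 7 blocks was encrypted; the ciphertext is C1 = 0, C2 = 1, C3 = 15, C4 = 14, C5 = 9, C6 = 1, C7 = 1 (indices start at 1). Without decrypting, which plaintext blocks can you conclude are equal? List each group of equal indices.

ECB encrypts each block independently with the same key, so equal ciphertext blocks imply equal plaintext blocks.
C2 = C6 = C7 = 1, so P2 = P6 = P7.

P2 = P6 = P7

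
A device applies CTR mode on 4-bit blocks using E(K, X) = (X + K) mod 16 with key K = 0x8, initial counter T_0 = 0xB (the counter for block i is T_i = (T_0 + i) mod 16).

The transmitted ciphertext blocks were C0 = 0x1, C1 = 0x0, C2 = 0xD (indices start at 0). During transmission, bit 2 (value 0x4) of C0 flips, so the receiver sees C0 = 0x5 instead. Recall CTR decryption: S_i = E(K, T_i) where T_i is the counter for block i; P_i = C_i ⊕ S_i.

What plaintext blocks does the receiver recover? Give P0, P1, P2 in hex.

Only C0 changed, to 0x5. In CTR, a change in C_i flips the same bit in P_i only; the keystream is unaffected. Decrypting the received ciphertext:
P0: T = 0xB, S = E(K, T) = 0x3; 0x5 ⊕ 0x3 = 0x6.
P1: T = 0xC, S = E(K, T) = 0x4; 0x0 ⊕ 0x4 = 0x4.
P2: T = 0xD, S = E(K, T) = 0x5; 0xD ⊕ 0x5 = 0x8.
Blocks that differ from the original plaintext: P0.

P0 = 0x6, P1 = 0x4, P2 = 0x8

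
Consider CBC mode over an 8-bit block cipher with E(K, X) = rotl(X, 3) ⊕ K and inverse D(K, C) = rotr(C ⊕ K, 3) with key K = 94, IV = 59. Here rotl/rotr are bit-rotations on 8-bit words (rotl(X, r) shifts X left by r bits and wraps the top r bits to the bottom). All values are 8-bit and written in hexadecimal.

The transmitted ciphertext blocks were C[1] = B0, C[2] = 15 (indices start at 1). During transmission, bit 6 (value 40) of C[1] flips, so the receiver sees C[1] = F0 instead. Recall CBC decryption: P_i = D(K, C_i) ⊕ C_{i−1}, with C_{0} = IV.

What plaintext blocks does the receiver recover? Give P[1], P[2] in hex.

P[1] = D5, P[2] = C0

Only C[1] changed, to F0. In CBC, a change in C_i garbles P_i and flips the same bit in P_{i+1}. Decrypting the received ciphertext:
P[1]: D(K, F0) = 8C; 8C ⊕ 59 = D5.
P[2]: D(K, 15) = 30; 30 ⊕ F0 = C0.
Blocks that differ from the original plaintext: P[1], P[2].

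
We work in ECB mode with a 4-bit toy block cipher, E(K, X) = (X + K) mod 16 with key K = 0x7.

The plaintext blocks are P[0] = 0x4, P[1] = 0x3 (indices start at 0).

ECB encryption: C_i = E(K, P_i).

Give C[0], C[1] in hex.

C[0] = 0xB, C[1] = 0xA

C[0]: E(K, 0x4) = 0xB.
C[1]: E(K, 0x3) = 0xA.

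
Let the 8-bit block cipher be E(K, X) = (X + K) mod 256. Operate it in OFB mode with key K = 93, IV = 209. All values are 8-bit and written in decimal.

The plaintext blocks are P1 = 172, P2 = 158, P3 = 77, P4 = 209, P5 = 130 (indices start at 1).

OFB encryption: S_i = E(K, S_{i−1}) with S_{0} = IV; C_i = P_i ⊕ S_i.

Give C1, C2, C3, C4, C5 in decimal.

C1 = 130, C2 = 21, C3 = 165, C4 = 148, C5 = 32

C1: S = E(K, 209) = 46; 172 ⊕ 46 = 130.
C2: S = E(K, 46) = 139; 158 ⊕ 139 = 21.
C3: S = E(K, 139) = 232; 77 ⊕ 232 = 165.
C4: S = E(K, 232) = 69; 209 ⊕ 69 = 148.
C5: S = E(K, 69) = 162; 130 ⊕ 162 = 32.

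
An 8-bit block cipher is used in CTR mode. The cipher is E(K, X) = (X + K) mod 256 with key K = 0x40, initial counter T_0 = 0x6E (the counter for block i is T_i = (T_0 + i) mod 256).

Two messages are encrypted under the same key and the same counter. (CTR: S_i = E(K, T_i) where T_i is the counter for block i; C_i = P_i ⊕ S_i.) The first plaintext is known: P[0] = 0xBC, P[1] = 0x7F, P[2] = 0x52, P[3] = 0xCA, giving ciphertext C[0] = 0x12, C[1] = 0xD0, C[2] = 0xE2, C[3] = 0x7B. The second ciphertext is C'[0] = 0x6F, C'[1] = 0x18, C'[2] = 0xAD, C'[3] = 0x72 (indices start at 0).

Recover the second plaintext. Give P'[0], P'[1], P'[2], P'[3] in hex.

In CTR with a reused counter, both messages share the same keystream S_i, so C_i ⊕ C'_i = P_i ⊕ P'_i and thus P'_i = P_i ⊕ C_i ⊕ C'_i.
P'[0]: 0xBC ⊕ 0x12 ⊕ 0x6F = 0xC1.
P'[1]: 0x7F ⊕ 0xD0 ⊕ 0x18 = 0xB7.
P'[2]: 0x52 ⊕ 0xE2 ⊕ 0xAD = 0x1D.
P'[3]: 0xCA ⊕ 0x7B ⊕ 0x72 = 0xC3.

P'[0] = 0xC1, P'[1] = 0xB7, P'[2] = 0x1D, P'[3] = 0xC3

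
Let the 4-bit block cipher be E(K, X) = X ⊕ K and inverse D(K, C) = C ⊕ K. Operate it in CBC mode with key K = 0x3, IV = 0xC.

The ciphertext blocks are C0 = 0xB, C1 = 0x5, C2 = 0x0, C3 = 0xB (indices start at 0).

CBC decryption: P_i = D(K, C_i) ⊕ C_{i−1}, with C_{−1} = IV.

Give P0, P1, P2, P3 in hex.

P0: D(K, 0xB) = 0x8; 0x8 ⊕ 0xC = 0x4.
P1: D(K, 0x5) = 0x6; 0x6 ⊕ 0xB = 0xD.
P2: D(K, 0x0) = 0x3; 0x3 ⊕ 0x5 = 0x6.
P3: D(K, 0xB) = 0x8; 0x8 ⊕ 0x0 = 0x8.

P0 = 0x4, P1 = 0xD, P2 = 0x6, P3 = 0x8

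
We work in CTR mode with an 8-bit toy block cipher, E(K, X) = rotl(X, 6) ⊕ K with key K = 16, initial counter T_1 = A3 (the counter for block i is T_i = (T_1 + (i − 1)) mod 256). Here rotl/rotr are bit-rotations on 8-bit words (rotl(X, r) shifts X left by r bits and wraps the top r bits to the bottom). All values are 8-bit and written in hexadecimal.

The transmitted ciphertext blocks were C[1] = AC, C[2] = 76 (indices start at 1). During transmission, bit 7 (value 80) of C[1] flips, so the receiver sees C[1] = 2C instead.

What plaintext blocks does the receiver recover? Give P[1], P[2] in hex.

P[1] = D2, P[2] = 49

CTR decryption: S_i = E(K, T_i) where T_i is the counter for block i; P_i = C_i ⊕ S_i.
Only C[1] changed, to 2C. In CTR, a change in C_i flips the same bit in P_i only; the keystream is unaffected. Decrypting the received ciphertext:
P[1]: T = A3, S = E(K, T) = FE; 2C ⊕ FE = D2.
P[2]: T = A4, S = E(K, T) = 3F; 76 ⊕ 3F = 49.
Blocks that differ from the original plaintext: P[1].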